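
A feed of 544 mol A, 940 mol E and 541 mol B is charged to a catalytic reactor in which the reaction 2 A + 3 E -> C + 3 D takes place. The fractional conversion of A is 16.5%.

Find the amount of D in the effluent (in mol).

135 mol

A reacted = 0.165 × 544 = 89.76 mol; ν_A = −2, so ξ = 89.76/2 = 44.88 mol.
Outlet amounts (n = n₀ + ν ξ):
  A: 544 − 2(44.88) = 454.2
  E: 940 − 3(44.88) = 805.4
  C: 0 + 1(44.88) = 44.88
  D: 0 + 3(44.88) = 134.6
  B: 541 (inert)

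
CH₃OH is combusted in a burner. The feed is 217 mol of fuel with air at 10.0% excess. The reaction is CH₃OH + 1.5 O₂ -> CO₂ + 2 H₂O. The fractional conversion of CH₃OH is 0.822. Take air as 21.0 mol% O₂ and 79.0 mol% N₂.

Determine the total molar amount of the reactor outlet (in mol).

Stoichiometric O₂ = 1.5 × 217 = 325.5 mol; O₂ fed = 325.5 × 1.100 = 358.1 mol.
N₂ fed = 358.1 × 79/21 = 1347 mol.
Fuel reacted = 0.822 × 217 → ξ = 178.4 mol.
Outlet (n = n₀ + ν ξ):
  CH₃OH: 217 − 1(178.4) = 38.63
  O₂: 358.1 − 1.5(178.4) = 90.49
  N₂: 1347 (inert)
  CO₂: 0 + 1(178.4) = 178.4
  H₂O: 0 + 2(178.4) = 356.7
Total out = 38.63 + 90.49 + 1347 + 178.4 + 356.7 = 2011 mol.

2010 mol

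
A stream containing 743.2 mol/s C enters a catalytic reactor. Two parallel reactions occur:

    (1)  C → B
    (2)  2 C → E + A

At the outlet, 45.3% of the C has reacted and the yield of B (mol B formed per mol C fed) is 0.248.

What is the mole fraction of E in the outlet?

Yield of B: 1ξ₁ / 743.2 = 0.248 → ξ₁ = 184.3 mol/s.
Conversion of C: 1ξ₁ + 2ξ₂ = 0.453 × 743.2 = 336.7 → ξ₂ = 76.18 mol/s.
Outlet amounts (n = n₀ + Σ ν·ξ):
  C: 743.2 − 1(184.3) − 2(76.18) = 406.5
  B: 0 + 1(184.3) = 184.3
  E: 0 + 1(76.18) = 76.18
  A: 0 + 1(76.18) = 76.18
Total out = 743.2 mol/s; y_E = 76.18 / 743.2 = 0.1025.

0.102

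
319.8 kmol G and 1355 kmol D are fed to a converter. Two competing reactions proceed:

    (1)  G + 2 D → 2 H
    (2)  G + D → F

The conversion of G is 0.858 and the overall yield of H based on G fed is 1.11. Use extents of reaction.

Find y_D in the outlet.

0.645

Yield of H: 2ξ₁ / 319.8 = 1.11 → ξ₁ = 177.5 kmol.
Conversion of G: 1ξ₁ + 1ξ₂ = 0.858 × 319.8 = 274.4 → ξ₂ = 96.9 kmol.
Outlet amounts (n = n₀ + Σ ν·ξ):
  G: 319.8 − 1(177.5) − 1(96.9) = 45.41
  D: 1355 − 2(177.5) − 1(96.9) = 903.1
  H: 0 + 2(177.5) = 355
  F: 0 + 1(96.9) = 96.9
Total out = 1400 kmol; y_D = 903.1 / 1400 = 0.6449.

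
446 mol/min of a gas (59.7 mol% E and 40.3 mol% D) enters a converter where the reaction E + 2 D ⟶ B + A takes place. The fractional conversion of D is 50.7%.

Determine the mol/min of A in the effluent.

45.6 mol/min

D reacted = 0.507 × 179.7 = 91.13 mol/min; ν_D = −2, so ξ = 91.13/2 = 45.56 mol/min.
Outlet amounts (n = n₀ + ν ξ):
  E: 266.3 − 1(45.56) = 220.7
  D: 179.7 − 2(45.56) = 88.61
  B: 0 + 1(45.56) = 45.56
  A: 0 + 1(45.56) = 45.56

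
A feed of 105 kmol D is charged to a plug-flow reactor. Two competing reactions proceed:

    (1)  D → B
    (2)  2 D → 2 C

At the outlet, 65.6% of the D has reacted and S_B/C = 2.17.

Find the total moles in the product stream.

105 kmol

Conversion of D: D consumed = 0.656 × 105 = 68.88 kmol = 1ξ₁ + 2ξ₂.
Selectivity: 1ξ₁ / (2ξ₂) = 2.17 → ξ₁ = 4.34 ξ₂.
Substitute: (1·4.34 + 2) ξ₂ = 68.88 → ξ₂ = 10.86 kmol, ξ₁ = 47.15 kmol.
Outlet amounts (n = n₀ + Σ ν·ξ):
  D: 105 − 1(47.15) − 2(10.86) = 36.12
  B: 0 + 1(47.15) = 47.15
  C: 0 + 2(10.86) = 21.73
Total out = 36.12 + 47.15 + 21.73 = 105 kmol.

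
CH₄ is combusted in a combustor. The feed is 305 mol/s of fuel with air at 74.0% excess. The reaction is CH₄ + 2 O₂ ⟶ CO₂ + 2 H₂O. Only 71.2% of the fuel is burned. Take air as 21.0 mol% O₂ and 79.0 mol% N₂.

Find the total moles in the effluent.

Stoichiometric O₂ = 2 × 305 = 610 mol/s; O₂ fed = 610 × 1.740 = 1061 mol/s.
N₂ fed = 1061 × 79/21 = 3993 mol/s.
Fuel reacted = 0.712 × 305 → ξ = 217.2 mol/s.
Outlet (n = n₀ + ν ξ):
  CH₄: 305 − 1(217.2) = 87.84
  O₂: 1061 − 2(217.2) = 627.1
  N₂: 3993 (inert)
  CO₂: 0 + 1(217.2) = 217.2
  H₂O: 0 + 2(217.2) = 434.3
Total out = 87.84 + 627.1 + 3993 + 217.2 + 434.3 = 5359 mol/s.

5360 mol/s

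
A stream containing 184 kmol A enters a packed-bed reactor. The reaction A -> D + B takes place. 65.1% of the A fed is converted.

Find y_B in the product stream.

0.394

A reacted = 0.651 × 184 = 119.8 kmol; ν_A = −1, so ξ = 119.8/1 = 119.8 kmol.
Outlet amounts (n = n₀ + ν ξ):
  A: 184 − 1(119.8) = 64.22
  D: 0 + 1(119.8) = 119.8
  B: 0 + 1(119.8) = 119.8
Total out = 303.8 kmol; y_B = 119.8 / 303.8 = 0.3943.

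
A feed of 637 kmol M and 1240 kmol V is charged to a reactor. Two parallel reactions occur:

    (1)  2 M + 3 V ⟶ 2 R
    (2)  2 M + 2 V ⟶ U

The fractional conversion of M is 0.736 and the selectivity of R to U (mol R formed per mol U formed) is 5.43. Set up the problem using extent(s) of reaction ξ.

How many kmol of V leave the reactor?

600 kmol

Conversion of M: M consumed = 0.736 × 637 = 468.8 kmol = 2ξ₁ + 2ξ₂.
Selectivity: 2ξ₁ / (1ξ₂) = 5.43 → ξ₁ = 2.715 ξ₂.
Substitute: (2·2.715 + 2) ξ₂ = 468.8 → ξ₂ = 63.1 kmol, ξ₁ = 171.3 kmol.
Outlet amounts (n = n₀ + Σ ν·ξ):
  M: 637 − 2(171.3) − 2(63.1) = 168.2
  V: 1240 − 3(171.3) − 2(63.1) = 599.9
  R: 0 + 2(171.3) = 342.6
  U: 0 + 1(63.1) = 63.1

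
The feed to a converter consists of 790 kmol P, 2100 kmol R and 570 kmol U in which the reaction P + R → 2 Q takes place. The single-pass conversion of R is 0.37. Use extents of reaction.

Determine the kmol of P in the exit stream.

13 kmol

R reacted = 0.37 × 2100 = 777 kmol; ν_R = −1, so ξ = 777/1 = 777 kmol.
Outlet amounts (n = n₀ + ν ξ):
  P: 790 − 1(777) = 13
  R: 2100 − 1(777) = 1323
  Q: 0 + 2(777) = 1554
  U: 570 (inert)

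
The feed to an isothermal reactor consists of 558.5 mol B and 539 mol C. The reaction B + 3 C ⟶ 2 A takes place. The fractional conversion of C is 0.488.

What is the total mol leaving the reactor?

C reacted = 0.488 × 539 = 263 mol; ν_C = −3, so ξ = 263/3 = 87.68 mol.
Outlet amounts (n = n₀ + ν ξ):
  B: 558.5 − 1(87.68) = 470.8
  C: 539 − 3(87.68) = 276
  A: 0 + 2(87.68) = 175.4
Total out = 470.8 + 276 + 175.4 = 922.1 mol.

922 mol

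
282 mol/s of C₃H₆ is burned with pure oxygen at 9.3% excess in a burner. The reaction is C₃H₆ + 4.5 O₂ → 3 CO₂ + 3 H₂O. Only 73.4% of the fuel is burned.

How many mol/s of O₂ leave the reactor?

456 mol/s

Stoichiometric O₂ = 4.5 × 282 = 1269 mol/s; O₂ fed = 1269 × 1.093 = 1387 mol/s.
Fuel reacted = 0.734 × 282 → ξ = 207 mol/s.
Outlet (n = n₀ + ν ξ):
  C₃H₆: 282 − 1(207) = 75.01
  O₂: 1387 − 4.5(207) = 455.6
  CO₂: 0 + 3(207) = 621
  H₂O: 0 + 3(207) = 621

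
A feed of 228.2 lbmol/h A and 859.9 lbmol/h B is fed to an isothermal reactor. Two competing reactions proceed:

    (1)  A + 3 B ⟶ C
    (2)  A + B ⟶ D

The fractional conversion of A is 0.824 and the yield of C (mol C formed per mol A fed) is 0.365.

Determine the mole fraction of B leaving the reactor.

0.689

Yield of C: 1ξ₁ / 228.2 = 0.365 → ξ₁ = 83.29 lbmol/h.
Conversion of A: 1ξ₁ + 1ξ₂ = 0.824 × 228.2 = 188 → ξ₂ = 104.7 lbmol/h.
Outlet amounts (n = n₀ + Σ ν·ξ):
  A: 228.2 − 1(83.29) − 1(104.7) = 40.16
  B: 859.9 − 3(83.29) − 1(104.7) = 505.3
  C: 0 + 1(83.29) = 83.29
  D: 0 + 1(104.7) = 104.7
Total out = 733.5 lbmol/h; y_B = 505.3 / 733.5 = 0.6889.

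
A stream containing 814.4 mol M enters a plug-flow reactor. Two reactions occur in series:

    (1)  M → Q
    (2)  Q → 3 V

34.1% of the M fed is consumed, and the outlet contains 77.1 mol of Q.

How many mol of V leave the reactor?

602 mol

Conversion of M: M consumed = 1ξ₁ = 0.341 × 814.4 → ξ₁ = 277.7 mol.
Q balance: n_Q = 0 + 1ξ₁ − 1ξ₂ = 77.1 → ξ₂ = (1·277.7 − 77.1)/1 = 200.6 mol.
Outlet amounts (n = n₀ + Σ ν·ξ):
  M: 814.4 − 1(277.7) = 536.7
  Q: 0 + 1(277.7) − 1(200.6) = 77.1
  V: 0 + 3(200.6) = 601.8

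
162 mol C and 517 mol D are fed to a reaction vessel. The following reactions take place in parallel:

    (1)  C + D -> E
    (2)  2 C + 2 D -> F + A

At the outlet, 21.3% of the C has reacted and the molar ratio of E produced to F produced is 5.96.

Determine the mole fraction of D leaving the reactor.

0.749

Conversion of C: C consumed = 0.213 × 162 = 34.51 mol = 1ξ₁ + 2ξ₂.
Selectivity: 1ξ₁ / (1ξ₂) = 5.96 → ξ₁ = 5.96 ξ₂.
Substitute: (1·5.96 + 2) ξ₂ = 34.51 → ξ₂ = 4.335 mol, ξ₁ = 25.84 mol.
Outlet amounts (n = n₀ + Σ ν·ξ):
  C: 162 − 1(25.84) − 2(4.335) = 127.5
  D: 517 − 1(25.84) − 2(4.335) = 482.5
  E: 0 + 1(25.84) = 25.84
  F: 0 + 1(4.335) = 4.335
  A: 0 + 1(4.335) = 4.335
Total out = 644.5 mol; y_D = 482.5 / 644.5 = 0.7486.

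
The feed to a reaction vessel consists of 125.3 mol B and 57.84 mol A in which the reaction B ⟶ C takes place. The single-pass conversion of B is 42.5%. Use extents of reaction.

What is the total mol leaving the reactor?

183 mol

B reacted = 0.425 × 125.3 = 53.25 mol; ν_B = −1, so ξ = 53.25/1 = 53.25 mol.
Outlet amounts (n = n₀ + ν ξ):
  B: 125.3 − 1(53.25) = 72.05
  C: 0 + 1(53.25) = 53.25
  A: 57.84 (inert)
Total out = 72.05 + 53.25 + 57.84 = 183.1 mol.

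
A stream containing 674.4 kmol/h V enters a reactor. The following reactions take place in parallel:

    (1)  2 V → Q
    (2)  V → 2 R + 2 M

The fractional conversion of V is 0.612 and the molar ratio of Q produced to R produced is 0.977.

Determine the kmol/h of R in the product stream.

Conversion of V: V consumed = 0.612 × 674.4 = 412.7 kmol/h = 2ξ₁ + 1ξ₂.
Selectivity: 1ξ₁ / (2ξ₂) = 0.977 → ξ₁ = 1.954 ξ₂.
Substitute: (2·1.954 + 1) ξ₂ = 412.7 → ξ₂ = 84.09 kmol/h, ξ₁ = 164.3 kmol/h.
Outlet amounts (n = n₀ + Σ ν·ξ):
  V: 674.4 − 2(164.3) − 1(84.09) = 261.7
  Q: 0 + 1(164.3) = 164.3
  R: 0 + 2(84.09) = 168.2
  M: 0 + 2(84.09) = 168.2

168 kmol/h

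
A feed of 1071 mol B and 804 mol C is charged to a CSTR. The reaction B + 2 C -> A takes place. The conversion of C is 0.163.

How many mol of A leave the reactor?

65.5 mol

C reacted = 0.163 × 804 = 131.1 mol; ν_C = −2, so ξ = 131.1/2 = 65.53 mol.
Outlet amounts (n = n₀ + ν ξ):
  B: 1071 − 1(65.53) = 1005
  C: 804 − 2(65.53) = 672.9
  A: 0 + 1(65.53) = 65.53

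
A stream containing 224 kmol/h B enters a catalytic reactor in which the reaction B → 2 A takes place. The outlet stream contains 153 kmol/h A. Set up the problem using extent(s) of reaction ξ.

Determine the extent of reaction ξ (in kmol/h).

ξ = 76.5 kmol/h

For A: n = n₀ + 2ξ → 153 = 0 + 2ξ, giving ξ = 76.5 kmol/h.
Outlet amounts (n = n₀ + ν ξ):
  B: 224 − 1(76.5) = 147.5
  A: 0 + 2(76.5) = 153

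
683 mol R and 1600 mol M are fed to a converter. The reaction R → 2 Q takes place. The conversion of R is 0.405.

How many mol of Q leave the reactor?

553 mol

R reacted = 0.405 × 683 = 276.6 mol; ν_R = −1, so ξ = 276.6/1 = 276.6 mol.
Outlet amounts (n = n₀ + ν ξ):
  R: 683 − 1(276.6) = 406.4
  Q: 0 + 2(276.6) = 553.2
  M: 1600 (inert)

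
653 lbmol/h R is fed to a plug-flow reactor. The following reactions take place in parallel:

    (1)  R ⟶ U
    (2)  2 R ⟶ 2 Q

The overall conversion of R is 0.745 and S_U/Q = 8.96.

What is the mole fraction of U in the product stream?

0.67

Conversion of R: R consumed = 0.745 × 653 = 486.5 lbmol/h = 1ξ₁ + 2ξ₂.
Selectivity: 1ξ₁ / (2ξ₂) = 8.96 → ξ₁ = 17.92 ξ₂.
Substitute: (1·17.92 + 2) ξ₂ = 486.5 → ξ₂ = 24.42 lbmol/h, ξ₁ = 437.6 lbmol/h.
Outlet amounts (n = n₀ + Σ ν·ξ):
  R: 653 − 1(437.6) − 2(24.42) = 166.5
  U: 0 + 1(437.6) = 437.6
  Q: 0 + 2(24.42) = 48.84
Total out = 653 lbmol/h; y_U = 437.6 / 653 = 0.6702.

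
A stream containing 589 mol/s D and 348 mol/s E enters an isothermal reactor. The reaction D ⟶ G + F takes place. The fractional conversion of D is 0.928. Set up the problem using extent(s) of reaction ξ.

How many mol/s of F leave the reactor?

D reacted = 0.928 × 589 = 546.6 mol/s; ν_D = −1, so ξ = 546.6/1 = 546.6 mol/s.
Outlet amounts (n = n₀ + ν ξ):
  D: 589 − 1(546.6) = 42.41
  G: 0 + 1(546.6) = 546.6
  F: 0 + 1(546.6) = 546.6
  E: 348 (inert)

547 mol/s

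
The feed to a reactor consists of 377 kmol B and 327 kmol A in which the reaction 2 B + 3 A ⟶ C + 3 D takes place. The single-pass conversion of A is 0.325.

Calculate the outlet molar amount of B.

306 kmol

A reacted = 0.325 × 327 = 106.3 kmol; ν_A = −3, so ξ = 106.3/3 = 35.43 kmol.
Outlet amounts (n = n₀ + ν ξ):
  B: 377 − 2(35.43) = 306.1
  A: 327 − 3(35.43) = 220.7
  C: 0 + 1(35.43) = 35.43
  D: 0 + 3(35.43) = 106.3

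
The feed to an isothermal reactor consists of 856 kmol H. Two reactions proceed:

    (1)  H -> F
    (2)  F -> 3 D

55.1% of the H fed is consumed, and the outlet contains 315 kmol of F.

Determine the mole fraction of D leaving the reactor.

Conversion of H: H consumed = 1ξ₁ = 0.551 × 856 → ξ₁ = 471.7 kmol.
F balance: n_F = 0 + 1ξ₁ − 1ξ₂ = 315 → ξ₂ = (1·471.7 − 315)/1 = 156.7 kmol.
Outlet amounts (n = n₀ + Σ ν·ξ):
  H: 856 − 1(471.7) = 384.3
  F: 0 + 1(471.7) − 1(156.7) = 315
  D: 0 + 3(156.7) = 470
Total out = 1169 kmol; y_D = 470 / 1169 = 0.4019.

0.402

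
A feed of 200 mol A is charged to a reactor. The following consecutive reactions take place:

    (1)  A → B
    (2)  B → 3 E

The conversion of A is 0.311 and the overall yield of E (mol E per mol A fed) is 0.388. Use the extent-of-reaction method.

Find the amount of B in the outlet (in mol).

36.3 mol

Conversion of A: A consumed = 1ξ₁ = 0.311 × 200 → ξ₁ = 62.2 mol.
Yield of E: 3ξ₂ / 200 = 0.388 → ξ₂ = 25.87 mol.
Outlet amounts (n = n₀ + Σ ν·ξ):
  A: 200 − 1(62.2) = 137.8
  B: 0 + 1(62.2) − 1(25.87) = 36.33
  E: 0 + 3(25.87) = 77.6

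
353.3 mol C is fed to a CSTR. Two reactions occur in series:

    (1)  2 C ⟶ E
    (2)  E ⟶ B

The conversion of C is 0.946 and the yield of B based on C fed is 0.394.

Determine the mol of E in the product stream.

Conversion of C: C consumed = 2ξ₁ = 0.946 × 353.3 → ξ₁ = 167.1 mol.
Yield of B: 1ξ₂ / 353.3 = 0.394 → ξ₂ = 139.2 mol.
Outlet amounts (n = n₀ + Σ ν·ξ):
  C: 353.3 − 2(167.1) = 19.08
  E: 0 + 1(167.1) − 1(139.2) = 27.91
  B: 0 + 1(139.2) = 139.2

27.9 mol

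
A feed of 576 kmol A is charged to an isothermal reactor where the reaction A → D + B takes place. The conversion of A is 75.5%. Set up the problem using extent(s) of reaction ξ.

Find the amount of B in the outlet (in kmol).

435 kmol

A reacted = 0.755 × 576 = 434.9 kmol; ν_A = −1, so ξ = 434.9/1 = 434.9 kmol.
Outlet amounts (n = n₀ + ν ξ):
  A: 576 − 1(434.9) = 141.1
  D: 0 + 1(434.9) = 434.9
  B: 0 + 1(434.9) = 434.9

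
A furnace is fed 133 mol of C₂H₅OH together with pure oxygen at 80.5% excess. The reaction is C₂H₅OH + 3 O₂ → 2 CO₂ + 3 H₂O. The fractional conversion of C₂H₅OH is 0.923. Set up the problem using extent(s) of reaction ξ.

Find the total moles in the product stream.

976 mol

Stoichiometric O₂ = 3 × 133 = 399 mol; O₂ fed = 399 × 1.805 = 720.2 mol.
Fuel reacted = 0.923 × 133 → ξ = 122.8 mol.
Outlet (n = n₀ + ν ξ):
  C₂H₅OH: 133 − 1(122.8) = 10.24
  O₂: 720.2 − 3(122.8) = 351.9
  CO₂: 0 + 2(122.8) = 245.5
  H₂O: 0 + 3(122.8) = 368.3
Total out = 10.24 + 351.9 + 245.5 + 368.3 = 976 mol.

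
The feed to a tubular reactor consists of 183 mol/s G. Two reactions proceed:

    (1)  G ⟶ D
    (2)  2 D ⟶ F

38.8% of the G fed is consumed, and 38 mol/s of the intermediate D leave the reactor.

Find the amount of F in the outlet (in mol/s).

Conversion of G: G consumed = 1ξ₁ = 0.388 × 183 → ξ₁ = 71 mol/s.
D balance: n_D = 0 + 1ξ₁ − 2ξ₂ = 38 → ξ₂ = (1·71 − 38)/2 = 16.5 mol/s.
Outlet amounts (n = n₀ + Σ ν·ξ):
  G: 183 − 1(71) = 112
  D: 0 + 1(71) − 2(16.5) = 38
  F: 0 + 1(16.5) = 16.5

16.5 mol/s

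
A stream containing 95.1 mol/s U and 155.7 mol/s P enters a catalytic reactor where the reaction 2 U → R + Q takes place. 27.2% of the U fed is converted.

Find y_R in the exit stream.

0.0516

U reacted = 0.272 × 95.1 = 25.87 mol/s; ν_U = −2, so ξ = 25.87/2 = 12.93 mol/s.
Outlet amounts (n = n₀ + ν ξ):
  U: 95.1 − 2(12.93) = 69.23
  R: 0 + 1(12.93) = 12.93
  Q: 0 + 1(12.93) = 12.93
  P: 155.7 (inert)
Total out = 250.8 mol/s; y_R = 12.93 / 250.8 = 0.05157.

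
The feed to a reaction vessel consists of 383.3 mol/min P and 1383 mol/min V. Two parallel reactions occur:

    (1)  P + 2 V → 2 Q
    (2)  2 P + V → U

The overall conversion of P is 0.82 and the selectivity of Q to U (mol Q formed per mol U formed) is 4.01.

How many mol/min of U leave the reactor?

Conversion of P: P consumed = 0.82 × 383.3 = 314.3 mol/min = 1ξ₁ + 2ξ₂.
Selectivity: 2ξ₁ / (1ξ₂) = 4.01 → ξ₁ = 2.005 ξ₂.
Substitute: (1·2.005 + 2) ξ₂ = 314.3 → ξ₂ = 78.48 mol/min, ξ₁ = 157.3 mol/min.
Outlet amounts (n = n₀ + Σ ν·ξ):
  P: 383.3 − 1(157.3) − 2(78.48) = 68.99
  V: 1383 − 2(157.3) − 1(78.48) = 989.8
  Q: 0 + 2(157.3) = 314.7
  U: 0 + 1(78.48) = 78.48

78.5 mol/min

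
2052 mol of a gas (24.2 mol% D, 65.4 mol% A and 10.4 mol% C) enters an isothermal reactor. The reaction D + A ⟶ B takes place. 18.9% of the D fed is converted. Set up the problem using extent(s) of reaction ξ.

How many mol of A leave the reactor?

D reacted = 0.189 × 496.6 = 93.85 mol; ν_D = −1, so ξ = 93.85/1 = 93.85 mol.
Outlet amounts (n = n₀ + ν ξ):
  D: 496.6 − 1(93.85) = 402.7
  A: 1342 − 1(93.85) = 1248
  B: 0 + 1(93.85) = 93.85
  C: 213.4 (inert)

1250 mol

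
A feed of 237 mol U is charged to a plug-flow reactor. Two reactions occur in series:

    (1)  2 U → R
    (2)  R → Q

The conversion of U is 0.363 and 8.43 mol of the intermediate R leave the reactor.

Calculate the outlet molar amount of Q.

Conversion of U: U consumed = 2ξ₁ = 0.363 × 237 → ξ₁ = 43.02 mol.
R balance: n_R = 0 + 1ξ₁ − 1ξ₂ = 8.43 → ξ₂ = (1·43.02 − 8.43)/1 = 34.59 mol.
Outlet amounts (n = n₀ + Σ ν·ξ):
  U: 237 − 2(43.02) = 151
  R: 0 + 1(43.02) − 1(34.59) = 8.43
  Q: 0 + 1(34.59) = 34.59

34.6 mol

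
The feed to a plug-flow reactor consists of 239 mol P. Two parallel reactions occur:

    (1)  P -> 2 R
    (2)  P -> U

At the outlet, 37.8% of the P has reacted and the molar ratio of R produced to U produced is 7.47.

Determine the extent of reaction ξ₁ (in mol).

ξ₁ = 71.3 mol

Conversion of P: P consumed = 0.378 × 239 = 90.34 mol = 1ξ₁ + 1ξ₂.
Selectivity: 2ξ₁ / (1ξ₂) = 7.47 → ξ₁ = 3.735 ξ₂.
Substitute: (1·3.735 + 1) ξ₂ = 90.34 → ξ₂ = 19.08 mol, ξ₁ = 71.26 mol.
Outlet amounts (n = n₀ + Σ ν·ξ):
  P: 239 − 1(71.26) − 1(19.08) = 148.7
  R: 0 + 2(71.26) = 142.5
  U: 0 + 1(19.08) = 19.08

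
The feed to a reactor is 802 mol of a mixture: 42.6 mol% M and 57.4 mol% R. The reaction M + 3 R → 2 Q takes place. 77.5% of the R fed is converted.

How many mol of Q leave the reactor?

238 mol

R reacted = 0.775 × 460.3 = 356.8 mol; ν_R = −3, so ξ = 356.8/3 = 118.9 mol.
Outlet amounts (n = n₀ + ν ξ):
  M: 341.7 − 1(118.9) = 222.7
  R: 460.3 − 3(118.9) = 103.6
  Q: 0 + 2(118.9) = 237.8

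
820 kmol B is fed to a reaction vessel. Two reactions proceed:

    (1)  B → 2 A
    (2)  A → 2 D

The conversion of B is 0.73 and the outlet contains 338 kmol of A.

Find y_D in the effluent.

0.754

Conversion of B: B consumed = 1ξ₁ = 0.73 × 820 → ξ₁ = 598.6 kmol.
A balance: n_A = 0 + 2ξ₁ − 1ξ₂ = 338 → ξ₂ = (2·598.6 − 338)/1 = 859.2 kmol.
Outlet amounts (n = n₀ + Σ ν·ξ):
  B: 820 − 1(598.6) = 221.4
  A: 0 + 2(598.6) − 1(859.2) = 338
  D: 0 + 2(859.2) = 1718
Total out = 2278 kmol; y_D = 1718 / 2278 = 0.7544.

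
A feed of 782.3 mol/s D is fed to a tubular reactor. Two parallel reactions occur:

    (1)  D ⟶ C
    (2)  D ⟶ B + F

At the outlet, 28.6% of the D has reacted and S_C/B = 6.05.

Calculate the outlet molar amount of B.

31.7 mol/s

Conversion of D: D consumed = 0.286 × 782.3 = 223.7 mol/s = 1ξ₁ + 1ξ₂.
Selectivity: 1ξ₁ / (1ξ₂) = 6.05 → ξ₁ = 6.05 ξ₂.
Substitute: (1·6.05 + 1) ξ₂ = 223.7 → ξ₂ = 31.74 mol/s, ξ₁ = 192 mol/s.
Outlet amounts (n = n₀ + Σ ν·ξ):
  D: 782.3 − 1(192) − 1(31.74) = 558.6
  C: 0 + 1(192) = 192
  B: 0 + 1(31.74) = 31.74
  F: 0 + 1(31.74) = 31.74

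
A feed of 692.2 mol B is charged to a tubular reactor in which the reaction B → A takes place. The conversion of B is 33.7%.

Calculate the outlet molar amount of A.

B reacted = 0.337 × 692.2 = 233.3 mol; ν_B = −1, so ξ = 233.3/1 = 233.3 mol.
Outlet amounts (n = n₀ + ν ξ):
  B: 692.2 − 1(233.3) = 458.9
  A: 0 + 1(233.3) = 233.3

233 mol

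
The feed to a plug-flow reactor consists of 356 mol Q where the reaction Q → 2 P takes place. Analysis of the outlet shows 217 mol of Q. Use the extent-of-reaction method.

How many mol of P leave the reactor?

278 mol

For Q: n = n₀ − 1ξ → 217 = 356 − 1ξ, giving ξ = 139 mol.
Outlet amounts (n = n₀ + ν ξ):
  Q: 356 − 1(139) = 217
  P: 0 + 2(139) = 278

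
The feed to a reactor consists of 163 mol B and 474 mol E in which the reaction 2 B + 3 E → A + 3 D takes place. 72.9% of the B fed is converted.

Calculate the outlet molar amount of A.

59.4 mol

B reacted = 0.729 × 163 = 118.8 mol; ν_B = −2, so ξ = 118.8/2 = 59.41 mol.
Outlet amounts (n = n₀ + ν ξ):
  B: 163 − 2(59.41) = 44.17
  E: 474 − 3(59.41) = 295.8
  A: 0 + 1(59.41) = 59.41
  D: 0 + 3(59.41) = 178.2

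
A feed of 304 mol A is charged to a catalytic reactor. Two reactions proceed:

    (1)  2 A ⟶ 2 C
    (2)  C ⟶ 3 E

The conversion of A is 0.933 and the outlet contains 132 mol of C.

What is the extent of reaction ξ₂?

Conversion of A: A consumed = 2ξ₁ = 0.933 × 304 → ξ₁ = 141.8 mol.
C balance: n_C = 0 + 2ξ₁ − 1ξ₂ = 132 → ξ₂ = (2·141.8 − 132)/1 = 151.6 mol.
Outlet amounts (n = n₀ + Σ ν·ξ):
  A: 304 − 2(141.8) = 20.37
  C: 0 + 2(141.8) − 1(151.6) = 132
  E: 0 + 3(151.6) = 454.9

ξ₂ = 152 mol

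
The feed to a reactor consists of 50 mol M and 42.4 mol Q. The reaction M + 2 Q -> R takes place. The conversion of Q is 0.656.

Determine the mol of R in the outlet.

Q reacted = 0.656 × 42.4 = 27.81 mol; ν_Q = −2, so ξ = 27.81/2 = 13.91 mol.
Outlet amounts (n = n₀ + ν ξ):
  M: 50 − 1(13.91) = 36.09
  Q: 42.4 − 2(13.91) = 14.59
  R: 0 + 1(13.91) = 13.91

13.9 mol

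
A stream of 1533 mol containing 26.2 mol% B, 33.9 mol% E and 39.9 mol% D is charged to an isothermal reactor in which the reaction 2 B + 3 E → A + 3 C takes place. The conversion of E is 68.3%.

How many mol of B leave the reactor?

165 mol

E reacted = 0.683 × 519.7 = 354.9 mol; ν_E = −3, so ξ = 354.9/3 = 118.3 mol.
Outlet amounts (n = n₀ + ν ξ):
  B: 401.6 − 2(118.3) = 165
  E: 519.7 − 3(118.3) = 164.7
  A: 0 + 1(118.3) = 118.3
  C: 0 + 3(118.3) = 354.9
  D: 611.7 (inert)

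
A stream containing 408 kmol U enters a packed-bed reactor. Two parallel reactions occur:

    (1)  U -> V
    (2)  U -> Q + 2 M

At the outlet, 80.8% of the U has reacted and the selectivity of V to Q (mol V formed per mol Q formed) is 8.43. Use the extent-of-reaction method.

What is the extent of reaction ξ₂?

Conversion of U: U consumed = 0.808 × 408 = 329.7 kmol = 1ξ₁ + 1ξ₂.
Selectivity: 1ξ₁ / (1ξ₂) = 8.43 → ξ₁ = 8.43 ξ₂.
Substitute: (1·8.43 + 1) ξ₂ = 329.7 → ξ₂ = 34.96 kmol, ξ₁ = 294.7 kmol.
Outlet amounts (n = n₀ + Σ ν·ξ):
  U: 408 − 1(294.7) − 1(34.96) = 78.34
  V: 0 + 1(294.7) = 294.7
  Q: 0 + 1(34.96) = 34.96
  M: 0 + 2(34.96) = 69.92

ξ₂ = 35 kmol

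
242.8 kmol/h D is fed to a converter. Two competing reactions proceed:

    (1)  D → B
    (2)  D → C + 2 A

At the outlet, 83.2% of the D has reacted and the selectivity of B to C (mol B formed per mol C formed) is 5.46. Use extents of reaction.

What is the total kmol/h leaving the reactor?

305 kmol/h

Conversion of D: D consumed = 0.832 × 242.8 = 202 kmol/h = 1ξ₁ + 1ξ₂.
Selectivity: 1ξ₁ / (1ξ₂) = 5.46 → ξ₁ = 5.46 ξ₂.
Substitute: (1·5.46 + 1) ξ₂ = 202 → ξ₂ = 31.27 kmol/h, ξ₁ = 170.7 kmol/h.
Outlet amounts (n = n₀ + Σ ν·ξ):
  D: 242.8 − 1(170.7) − 1(31.27) = 40.79
  B: 0 + 1(170.7) = 170.7
  C: 0 + 1(31.27) = 31.27
  A: 0 + 2(31.27) = 62.54
Total out = 40.79 + 170.7 + 31.27 + 62.54 = 305.3 kmol/h.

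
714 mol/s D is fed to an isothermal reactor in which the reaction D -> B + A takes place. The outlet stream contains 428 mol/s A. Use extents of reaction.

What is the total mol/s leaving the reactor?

1140 mol/s

For A: n = n₀ + 1ξ → 428 = 0 + 1ξ, giving ξ = 428 mol/s.
Outlet amounts (n = n₀ + ν ξ):
  D: 714 − 1(428) = 286
  B: 0 + 1(428) = 428
  A: 0 + 1(428) = 428
Total out = 286 + 428 + 428 = 1142 mol/s.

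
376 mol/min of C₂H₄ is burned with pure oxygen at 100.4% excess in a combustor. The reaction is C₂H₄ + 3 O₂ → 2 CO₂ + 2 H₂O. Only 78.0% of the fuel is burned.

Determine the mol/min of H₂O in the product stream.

Stoichiometric O₂ = 3 × 376 = 1128 mol/min; O₂ fed = 1128 × 2.004 = 2261 mol/min.
Fuel reacted = 0.78 × 376 → ξ = 293.3 mol/min.
Outlet (n = n₀ + ν ξ):
  C₂H₄: 376 − 1(293.3) = 82.72
  O₂: 2261 − 3(293.3) = 1381
  CO₂: 0 + 2(293.3) = 586.6
  H₂O: 0 + 2(293.3) = 586.6

587 mol/min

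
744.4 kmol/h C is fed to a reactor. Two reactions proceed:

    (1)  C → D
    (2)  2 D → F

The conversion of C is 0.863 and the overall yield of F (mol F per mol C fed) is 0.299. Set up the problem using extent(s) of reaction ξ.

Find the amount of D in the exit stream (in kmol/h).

197 kmol/h

Conversion of C: C consumed = 1ξ₁ = 0.863 × 744.4 → ξ₁ = 642.4 kmol/h.
Yield of F: 1ξ₂ / 744.4 = 0.299 → ξ₂ = 222.6 kmol/h.
Outlet amounts (n = n₀ + Σ ν·ξ):
  C: 744.4 − 1(642.4) = 102
  D: 0 + 1(642.4) − 2(222.6) = 197.3
  F: 0 + 1(222.6) = 222.6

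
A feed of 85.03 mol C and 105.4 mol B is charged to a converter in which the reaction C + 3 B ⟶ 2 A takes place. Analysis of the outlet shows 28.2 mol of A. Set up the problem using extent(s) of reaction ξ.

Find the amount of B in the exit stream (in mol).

63.1 mol

For A: n = n₀ + 2ξ → 28.2 = 0 + 2ξ, giving ξ = 14.1 mol.
Outlet amounts (n = n₀ + ν ξ):
  C: 85.03 − 1(14.1) = 70.93
  B: 105.4 − 3(14.1) = 63.1
  A: 0 + 2(14.1) = 28.2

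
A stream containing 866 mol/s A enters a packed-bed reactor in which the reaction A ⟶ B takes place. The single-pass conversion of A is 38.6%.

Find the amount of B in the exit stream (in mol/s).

334 mol/s

A reacted = 0.386 × 866 = 334.3 mol/s; ν_A = −1, so ξ = 334.3/1 = 334.3 mol/s.
Outlet amounts (n = n₀ + ν ξ):
  A: 866 − 1(334.3) = 531.7
  B: 0 + 1(334.3) = 334.3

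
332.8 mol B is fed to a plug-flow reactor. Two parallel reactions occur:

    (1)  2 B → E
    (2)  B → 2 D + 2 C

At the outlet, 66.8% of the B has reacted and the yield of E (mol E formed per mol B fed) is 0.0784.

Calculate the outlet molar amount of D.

Yield of E: 1ξ₁ / 332.8 = 0.0784 → ξ₁ = 26.09 mol.
Conversion of B: 2ξ₁ + 1ξ₂ = 0.668 × 332.8 = 222.3 → ξ₂ = 170.1 mol.
Outlet amounts (n = n₀ + Σ ν·ξ):
  B: 332.8 − 2(26.09) − 1(170.1) = 110.5
  E: 0 + 1(26.09) = 26.09
  D: 0 + 2(170.1) = 340.3
  C: 0 + 2(170.1) = 340.3

340 mol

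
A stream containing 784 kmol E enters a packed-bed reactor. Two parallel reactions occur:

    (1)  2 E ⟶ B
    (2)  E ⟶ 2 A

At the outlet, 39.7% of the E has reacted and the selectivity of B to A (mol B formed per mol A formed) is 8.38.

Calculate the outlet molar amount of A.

18 kmol

Conversion of E: E consumed = 0.397 × 784 = 311.2 kmol = 2ξ₁ + 1ξ₂.
Selectivity: 1ξ₁ / (2ξ₂) = 8.38 → ξ₁ = 16.76 ξ₂.
Substitute: (2·16.76 + 1) ξ₂ = 311.2 → ξ₂ = 9.016 kmol, ξ₁ = 151.1 kmol.
Outlet amounts (n = n₀ + Σ ν·ξ):
  E: 784 − 2(151.1) − 1(9.016) = 472.8
  B: 0 + 1(151.1) = 151.1
  A: 0 + 2(9.016) = 18.03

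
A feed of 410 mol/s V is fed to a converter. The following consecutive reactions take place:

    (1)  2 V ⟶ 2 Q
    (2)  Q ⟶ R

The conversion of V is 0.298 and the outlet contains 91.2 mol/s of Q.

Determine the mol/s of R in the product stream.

Conversion of V: V consumed = 2ξ₁ = 0.298 × 410 → ξ₁ = 61.09 mol/s.
Q balance: n_Q = 0 + 2ξ₁ − 1ξ₂ = 91.2 → ξ₂ = (2·61.09 − 91.2)/1 = 30.98 mol/s.
Outlet amounts (n = n₀ + Σ ν·ξ):
  V: 410 − 2(61.09) = 287.8
  Q: 0 + 2(61.09) − 1(30.98) = 91.2
  R: 0 + 1(30.98) = 30.98

31 mol/s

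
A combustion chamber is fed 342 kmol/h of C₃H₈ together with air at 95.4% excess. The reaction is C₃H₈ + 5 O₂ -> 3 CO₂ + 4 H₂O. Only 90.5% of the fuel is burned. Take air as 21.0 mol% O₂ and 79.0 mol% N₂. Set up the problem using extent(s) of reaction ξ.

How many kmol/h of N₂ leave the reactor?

12600 kmol/h

Stoichiometric O₂ = 5 × 342 = 1710 kmol/h; O₂ fed = 1710 × 1.954 = 3341 kmol/h.
N₂ fed = 3341 × 79/21 = 12570 kmol/h.
Fuel reacted = 0.905 × 342 → ξ = 309.5 kmol/h.
Outlet (n = n₀ + ν ξ):
  C₃H₈: 342 − 1(309.5) = 32.49
  O₂: 3341 − 5(309.5) = 1794
  N₂: 12570 (inert)
  CO₂: 0 + 3(309.5) = 928.5
  H₂O: 0 + 4(309.5) = 1238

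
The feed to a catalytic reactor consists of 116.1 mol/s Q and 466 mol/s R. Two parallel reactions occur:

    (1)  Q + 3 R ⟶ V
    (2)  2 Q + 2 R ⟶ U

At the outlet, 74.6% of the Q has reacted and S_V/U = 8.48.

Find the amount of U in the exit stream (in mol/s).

Conversion of Q: Q consumed = 0.746 × 116.1 = 86.61 mol/s = 1ξ₁ + 2ξ₂.
Selectivity: 1ξ₁ / (1ξ₂) = 8.48 → ξ₁ = 8.48 ξ₂.
Substitute: (1·8.48 + 2) ξ₂ = 86.61 → ξ₂ = 8.264 mol/s, ξ₁ = 70.08 mol/s.
Outlet amounts (n = n₀ + Σ ν·ξ):
  Q: 116.1 − 1(70.08) − 2(8.264) = 29.49
  R: 466 − 3(70.08) − 2(8.264) = 239.2
  V: 0 + 1(70.08) = 70.08
  U: 0 + 1(8.264) = 8.264

8.26 mol/s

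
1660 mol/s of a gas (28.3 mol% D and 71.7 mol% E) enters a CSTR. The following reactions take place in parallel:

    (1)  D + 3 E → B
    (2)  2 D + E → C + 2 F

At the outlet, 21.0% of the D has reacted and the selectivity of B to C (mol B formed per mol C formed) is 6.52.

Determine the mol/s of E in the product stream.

Conversion of D: D consumed = 0.21 × 469.8 = 98.65 mol/s = 1ξ₁ + 2ξ₂.
Selectivity: 1ξ₁ / (1ξ₂) = 6.52 → ξ₁ = 6.52 ξ₂.
Substitute: (1·6.52 + 2) ξ₂ = 98.65 → ξ₂ = 11.58 mol/s, ξ₁ = 75.5 mol/s.
Outlet amounts (n = n₀ + Σ ν·ξ):
  D: 469.8 − 1(75.5) − 2(11.58) = 371.1
  E: 1190 − 3(75.5) − 1(11.58) = 952.2
  B: 0 + 1(75.5) = 75.5
  C: 0 + 1(11.58) = 11.58
  F: 0 + 2(11.58) = 23.16

952 mol/s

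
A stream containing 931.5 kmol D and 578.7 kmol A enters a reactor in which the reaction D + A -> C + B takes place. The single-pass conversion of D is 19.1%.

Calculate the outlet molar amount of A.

D reacted = 0.191 × 931.5 = 177.9 kmol; ν_D = −1, so ξ = 177.9/1 = 177.9 kmol.
Outlet amounts (n = n₀ + ν ξ):
  D: 931.5 − 1(177.9) = 753.6
  A: 578.7 − 1(177.9) = 400.8
  C: 0 + 1(177.9) = 177.9
  B: 0 + 1(177.9) = 177.9

401 kmol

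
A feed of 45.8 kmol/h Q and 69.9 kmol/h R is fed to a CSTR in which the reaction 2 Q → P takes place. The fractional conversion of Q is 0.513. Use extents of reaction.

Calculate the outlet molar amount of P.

11.7 kmol/h

Q reacted = 0.513 × 45.8 = 23.5 kmol/h; ν_Q = −2, so ξ = 23.5/2 = 11.75 kmol/h.
Outlet amounts (n = n₀ + ν ξ):
  Q: 45.8 − 2(11.75) = 22.3
  P: 0 + 1(11.75) = 11.75
  R: 69.9 (inert)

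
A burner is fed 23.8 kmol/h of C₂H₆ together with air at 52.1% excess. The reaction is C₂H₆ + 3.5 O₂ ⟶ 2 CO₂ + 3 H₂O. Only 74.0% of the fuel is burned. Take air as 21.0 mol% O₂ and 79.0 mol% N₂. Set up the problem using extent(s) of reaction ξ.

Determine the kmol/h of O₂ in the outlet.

65.1 kmol/h

Stoichiometric O₂ = 3.5 × 23.8 = 83.3 kmol/h; O₂ fed = 83.3 × 1.521 = 126.7 kmol/h.
N₂ fed = 126.7 × 79/21 = 476.6 kmol/h.
Fuel reacted = 0.74 × 23.8 → ξ = 17.61 kmol/h.
Outlet (n = n₀ + ν ξ):
  C₂H₆: 23.8 − 1(17.61) = 6.188
  O₂: 126.7 − 3.5(17.61) = 65.06
  N₂: 476.6 (inert)
  CO₂: 0 + 2(17.61) = 35.22
  H₂O: 0 + 3(17.61) = 52.84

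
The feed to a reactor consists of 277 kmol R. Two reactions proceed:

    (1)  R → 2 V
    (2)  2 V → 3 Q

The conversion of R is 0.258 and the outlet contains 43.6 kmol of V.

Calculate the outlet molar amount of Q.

Conversion of R: R consumed = 1ξ₁ = 0.258 × 277 → ξ₁ = 71.47 kmol.
V balance: n_V = 0 + 2ξ₁ − 2ξ₂ = 43.6 → ξ₂ = (2·71.47 − 43.6)/2 = 49.67 kmol.
Outlet amounts (n = n₀ + Σ ν·ξ):
  R: 277 − 1(71.47) = 205.5
  V: 0 + 2(71.47) − 2(49.67) = 43.6
  Q: 0 + 3(49.67) = 149

149 kmol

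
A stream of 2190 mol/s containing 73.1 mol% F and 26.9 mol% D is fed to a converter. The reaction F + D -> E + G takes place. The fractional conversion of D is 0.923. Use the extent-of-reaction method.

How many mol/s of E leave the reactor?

544 mol/s

D reacted = 0.923 × 589.1 = 543.7 mol/s; ν_D = −1, so ξ = 543.7/1 = 543.7 mol/s.
Outlet amounts (n = n₀ + ν ξ):
  F: 1601 − 1(543.7) = 1057
  D: 589.1 − 1(543.7) = 45.36
  E: 0 + 1(543.7) = 543.7
  G: 0 + 1(543.7) = 543.7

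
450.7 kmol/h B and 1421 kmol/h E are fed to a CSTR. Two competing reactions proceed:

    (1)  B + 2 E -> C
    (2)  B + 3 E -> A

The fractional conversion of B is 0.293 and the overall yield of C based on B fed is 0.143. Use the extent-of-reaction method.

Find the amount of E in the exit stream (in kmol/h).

Yield of C: 1ξ₁ / 450.7 = 0.143 → ξ₁ = 64.45 kmol/h.
Conversion of B: 1ξ₁ + 1ξ₂ = 0.293 × 450.7 = 132.1 → ξ₂ = 67.6 kmol/h.
Outlet amounts (n = n₀ + Σ ν·ξ):
  B: 450.7 − 1(64.45) − 1(67.6) = 318.6
  E: 1421 − 2(64.45) − 3(67.6) = 1089
  C: 0 + 1(64.45) = 64.45
  A: 0 + 1(67.6) = 67.6

1090 kmol/h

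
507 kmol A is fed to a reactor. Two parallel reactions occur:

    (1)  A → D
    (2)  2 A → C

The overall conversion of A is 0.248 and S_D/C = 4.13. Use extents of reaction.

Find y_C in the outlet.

Conversion of A: A consumed = 0.248 × 507 = 125.7 kmol = 1ξ₁ + 2ξ₂.
Selectivity: 1ξ₁ / (1ξ₂) = 4.13 → ξ₁ = 4.13 ξ₂.
Substitute: (1·4.13 + 2) ξ₂ = 125.7 → ξ₂ = 20.51 kmol, ξ₁ = 84.71 kmol.
Outlet amounts (n = n₀ + Σ ν·ξ):
  A: 507 − 1(84.71) − 2(20.51) = 381.3
  D: 0 + 1(84.71) = 84.71
  C: 0 + 1(20.51) = 20.51
Total out = 486.5 kmol; y_C = 20.51 / 486.5 = 0.04216.

0.0422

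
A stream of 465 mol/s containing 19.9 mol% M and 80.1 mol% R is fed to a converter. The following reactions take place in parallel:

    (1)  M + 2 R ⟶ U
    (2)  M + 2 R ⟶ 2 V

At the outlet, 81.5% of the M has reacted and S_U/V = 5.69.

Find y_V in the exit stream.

Conversion of M: M consumed = 0.815 × 92.53 = 75.42 mol/s = 1ξ₁ + 1ξ₂.
Selectivity: 1ξ₁ / (2ξ₂) = 5.69 → ξ₁ = 11.38 ξ₂.
Substitute: (1·11.38 + 1) ξ₂ = 75.42 → ξ₂ = 6.092 mol/s, ξ₁ = 69.32 mol/s.
Outlet amounts (n = n₀ + Σ ν·ξ):
  M: 92.53 − 1(69.32) − 1(6.092) = 17.12
  R: 372.5 − 2(69.32) − 2(6.092) = 221.6
  U: 0 + 1(69.32) = 69.32
  V: 0 + 2(6.092) = 12.18
Total out = 320.3 mol/s; y_V = 12.18 / 320.3 = 0.03804.

0.038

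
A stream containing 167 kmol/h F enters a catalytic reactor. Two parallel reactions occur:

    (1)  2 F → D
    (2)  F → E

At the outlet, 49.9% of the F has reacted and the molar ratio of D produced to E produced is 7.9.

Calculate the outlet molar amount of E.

4.96 kmol/h

Conversion of F: F consumed = 0.499 × 167 = 83.33 kmol/h = 2ξ₁ + 1ξ₂.
Selectivity: 1ξ₁ / (1ξ₂) = 7.9 → ξ₁ = 7.9 ξ₂.
Substitute: (2·7.9 + 1) ξ₂ = 83.33 → ξ₂ = 4.96 kmol/h, ξ₁ = 39.19 kmol/h.
Outlet amounts (n = n₀ + Σ ν·ξ):
  F: 167 − 2(39.19) − 1(4.96) = 83.67
  D: 0 + 1(39.19) = 39.19
  E: 0 + 1(4.96) = 4.96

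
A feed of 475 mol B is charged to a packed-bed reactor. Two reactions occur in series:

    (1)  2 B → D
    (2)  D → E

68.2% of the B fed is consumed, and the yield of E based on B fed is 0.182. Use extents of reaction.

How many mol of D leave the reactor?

75.5 mol

Conversion of B: B consumed = 2ξ₁ = 0.682 × 475 → ξ₁ = 162 mol.
Yield of E: 1ξ₂ / 475 = 0.182 → ξ₂ = 86.45 mol.
Outlet amounts (n = n₀ + Σ ν·ξ):
  B: 475 − 2(162) = 151
  D: 0 + 1(162) − 1(86.45) = 75.53
  E: 0 + 1(86.45) = 86.45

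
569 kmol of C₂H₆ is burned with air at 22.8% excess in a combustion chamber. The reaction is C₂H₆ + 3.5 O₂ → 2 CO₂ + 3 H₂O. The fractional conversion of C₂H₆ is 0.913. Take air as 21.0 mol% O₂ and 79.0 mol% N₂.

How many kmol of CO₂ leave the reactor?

Stoichiometric O₂ = 3.5 × 569 = 1992 kmol; O₂ fed = 1992 × 1.228 = 2446 kmol.
N₂ fed = 2446 × 79/21 = 9200 kmol.
Fuel reacted = 0.913 × 569 → ξ = 519.5 kmol.
Outlet (n = n₀ + ν ξ):
  C₂H₆: 569 − 1(519.5) = 49.5
  O₂: 2446 − 3.5(519.5) = 627.3
  N₂: 9200 (inert)
  CO₂: 0 + 2(519.5) = 1039
  H₂O: 0 + 3(519.5) = 1558

1040 kmol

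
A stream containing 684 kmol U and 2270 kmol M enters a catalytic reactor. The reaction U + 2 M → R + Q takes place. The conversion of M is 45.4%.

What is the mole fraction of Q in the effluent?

0.211

M reacted = 0.454 × 2270 = 1031 kmol; ν_M = −2, so ξ = 1031/2 = 515.3 kmol.
Outlet amounts (n = n₀ + ν ξ):
  U: 684 − 1(515.3) = 168.7
  M: 2270 − 2(515.3) = 1239
  R: 0 + 1(515.3) = 515.3
  Q: 0 + 1(515.3) = 515.3
Total out = 2439 kmol; y_Q = 515.3 / 2439 = 0.2113.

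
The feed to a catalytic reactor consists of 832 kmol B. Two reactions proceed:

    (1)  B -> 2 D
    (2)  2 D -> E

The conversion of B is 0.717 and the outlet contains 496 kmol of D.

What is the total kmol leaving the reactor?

1080 kmol

Conversion of B: B consumed = 1ξ₁ = 0.717 × 832 → ξ₁ = 596.5 kmol.
D balance: n_D = 0 + 2ξ₁ − 2ξ₂ = 496 → ξ₂ = (2·596.5 − 496)/2 = 348.5 kmol.
Outlet amounts (n = n₀ + Σ ν·ξ):
  B: 832 − 1(596.5) = 235.5
  D: 0 + 2(596.5) − 2(348.5) = 496
  E: 0 + 1(348.5) = 348.5
Total out = 235.5 + 496 + 348.5 = 1080 kmol.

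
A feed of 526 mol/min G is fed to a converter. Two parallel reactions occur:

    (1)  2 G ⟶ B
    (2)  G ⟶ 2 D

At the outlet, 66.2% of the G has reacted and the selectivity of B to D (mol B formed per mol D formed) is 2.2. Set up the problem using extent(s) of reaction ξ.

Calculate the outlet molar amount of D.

71.1 mol/min

Conversion of G: G consumed = 0.662 × 526 = 348.2 mol/min = 2ξ₁ + 1ξ₂.
Selectivity: 1ξ₁ / (2ξ₂) = 2.2 → ξ₁ = 4.4 ξ₂.
Substitute: (2·4.4 + 1) ξ₂ = 348.2 → ξ₂ = 35.53 mol/min, ξ₁ = 156.3 mol/min.
Outlet amounts (n = n₀ + Σ ν·ξ):
  G: 526 − 2(156.3) − 1(35.53) = 177.8
  B: 0 + 1(156.3) = 156.3
  D: 0 + 2(35.53) = 71.06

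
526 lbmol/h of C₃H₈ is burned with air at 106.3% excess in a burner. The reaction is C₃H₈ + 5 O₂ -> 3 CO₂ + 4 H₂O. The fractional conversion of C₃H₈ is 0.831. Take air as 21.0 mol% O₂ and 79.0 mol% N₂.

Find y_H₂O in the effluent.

Stoichiometric O₂ = 5 × 526 = 2630 lbmol/h; O₂ fed = 2630 × 2.063 = 5426 lbmol/h.
N₂ fed = 5426 × 79/21 = 20410 lbmol/h.
Fuel reacted = 0.831 × 526 → ξ = 437.1 lbmol/h.
Outlet (n = n₀ + ν ξ):
  C₃H₈: 526 − 1(437.1) = 88.89
  O₂: 5426 − 5(437.1) = 3240
  N₂: 20410 (inert)
  CO₂: 0 + 3(437.1) = 1311
  H₂O: 0 + 4(437.1) = 1748
Total out = 26800 lbmol/h; y_H₂O = 1748 / 26800 = 0.06524.

0.0652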